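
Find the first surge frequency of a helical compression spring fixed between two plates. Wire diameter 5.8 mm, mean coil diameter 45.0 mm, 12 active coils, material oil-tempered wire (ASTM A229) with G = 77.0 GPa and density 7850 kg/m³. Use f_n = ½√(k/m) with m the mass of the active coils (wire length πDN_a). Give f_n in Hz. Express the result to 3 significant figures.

84.1 Hz

k = Gd⁴/(8D³N_a) = (77.0×10³)(5.8⁴)/(8·45.0³·12) = 9.9608 N/mm = 9960.8 N/m
Wire length L = πDN_a = π·45.0·12 = 1696.5 mm
m = ρ·(πd²/4)·L = 7850 × 26.421×10⁻⁶ m² × 1.6965 m = 0.35185 kg
f_n = ½√(k/m) = 0.5·√(9960.8/0.35185) = 0.5·√(28310) = 84.127 Hz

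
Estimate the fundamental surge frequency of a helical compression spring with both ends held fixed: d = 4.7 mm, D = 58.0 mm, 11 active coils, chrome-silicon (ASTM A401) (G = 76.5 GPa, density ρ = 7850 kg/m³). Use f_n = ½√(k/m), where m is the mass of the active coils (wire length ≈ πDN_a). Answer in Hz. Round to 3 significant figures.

44.6 Hz

k = Gd⁴/(8D³N_a) = (76.5×10³)(4.7⁴)/(8·58.0³·11) = 2.1741 N/mm = 2174.1 N/m
Wire length L = πDN_a = π·58.0·11 = 2004.3 mm
m = ρ·(πd²/4)·L = 7850 × 17.349×10⁻⁶ m² × 2.0043 m = 0.27298 kg
f_n = ½√(k/m) = 0.5·√(2174.1/0.27298) = 0.5·√(7964.5) = 44.622 Hz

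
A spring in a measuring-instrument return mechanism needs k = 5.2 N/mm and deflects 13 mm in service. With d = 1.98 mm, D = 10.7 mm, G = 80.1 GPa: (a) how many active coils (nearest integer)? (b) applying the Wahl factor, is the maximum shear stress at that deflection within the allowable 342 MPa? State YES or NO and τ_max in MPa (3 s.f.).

N_a = Gd⁴/(8D³k) = (80.1×10³)(1.98⁴)/(8·10.7³·5.2) = 24.16 → N_a = 24
Actual rate k = Gd⁴/(8D³·24) = 5.2341 N/mm
Working load F = kδ = 5.2341·13 = 68.043 N
C = 10.7/1.98 = 5.4040; K_W = (4C−1)/(4C−4)+0.615/C = 1.2841
τ_max = K_W·8FD/(πd³) = 1.2841·238.84 = 306.7 MPa
τ_max ≤ 342 MPa → acceptable

(a) 24 coils; (b) YES, τ_max = 307 MPa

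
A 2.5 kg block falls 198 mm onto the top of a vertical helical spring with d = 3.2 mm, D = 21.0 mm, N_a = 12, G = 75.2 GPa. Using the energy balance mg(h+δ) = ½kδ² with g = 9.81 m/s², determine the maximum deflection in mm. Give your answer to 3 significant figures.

36.0 mm

k = Gd⁴/(8D³N_a) = (75.2×10³)(3.2⁴)/(8·21.0³·12) = 8.8693 N/mm
W = mg = 2.5 × 9.81 = 24.525 N
½kδ² − Wδ − Wh = 0 → δ = (W + √(W² + 2kWh))/k
δ = (24.525 + √(601.48 + 86137.6))/8.8693 = (24.525 + 294.52)/8.8693 = 35.971 mm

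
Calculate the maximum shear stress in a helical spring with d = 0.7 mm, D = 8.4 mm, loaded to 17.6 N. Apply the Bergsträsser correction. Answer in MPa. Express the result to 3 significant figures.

Spring index C = D/d = 8.4/0.7 = 12.0000
K_B = (4C+2)/(4C−3) = 50.000/45.000 = 1.1111
τ₀ = 8FD/(πd³) = 8·17.6·8.4/(π·0.7³) = 1182.72/1.0776 = 1097.6 MPa
τ_max = K·τ₀ = 1.1111 × 1097.6 = 1219.5 MPa

1220 MPa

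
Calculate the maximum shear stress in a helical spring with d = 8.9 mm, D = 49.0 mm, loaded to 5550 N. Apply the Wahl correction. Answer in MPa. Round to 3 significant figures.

1260 MPa

Spring index C = D/d = 49.0/8.9 = 5.5056
K_W = (4C−1)/(4C−4) + 0.615/C = 21.022/18.022 + 0.1117 = 1.2782
τ₀ = 8FD/(πd³) = 8·5550·49.0/(π·8.9³) = 2.1756e+06/2214.7 = 982.33 MPa
τ_max = K·τ₀ = 1.2782 × 982.33 = 1255.6 MPa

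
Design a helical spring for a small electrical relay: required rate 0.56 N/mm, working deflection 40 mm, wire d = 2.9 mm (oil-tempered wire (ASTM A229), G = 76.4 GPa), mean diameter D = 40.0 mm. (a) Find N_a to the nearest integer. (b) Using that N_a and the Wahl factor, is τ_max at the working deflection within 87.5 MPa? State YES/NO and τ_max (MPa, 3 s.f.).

(a) 19 coils; (b) NO, τ_max = 102 MPa

N_a = Gd⁴/(8D³k) = (76.4×10³)(2.9⁴)/(8·40.0³·0.56) = 18.85 → N_a = 19
Actual rate k = Gd⁴/(8D³·19) = 0.55547 N/mm
Working load F = kδ = 0.55547·40 = 22.219 N
C = 40.0/2.9 = 13.7931; K_W = (4C−1)/(4C−4)+0.615/C = 1.1032
τ_max = K_W·8FD/(πd³) = 1.1032·92.796 = 102.37 MPa
τ_max > 87.5 MPa → exceeds allowable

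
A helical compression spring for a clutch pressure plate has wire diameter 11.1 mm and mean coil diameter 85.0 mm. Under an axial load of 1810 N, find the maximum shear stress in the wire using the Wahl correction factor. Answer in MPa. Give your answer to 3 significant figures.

342 MPa

Spring index C = D/d = 85.0/11.1 = 7.6577
K_W = (4C−1)/(4C−4) + 0.615/C = 29.631/26.631 + 0.0803 = 1.1930
τ₀ = 8FD/(πd³) = 8·1810·85.0/(π·11.1³) = 1.2308e+06/4296.5 = 286.46 MPa
τ_max = K·τ₀ = 1.1930 × 286.46 = 341.74 MPa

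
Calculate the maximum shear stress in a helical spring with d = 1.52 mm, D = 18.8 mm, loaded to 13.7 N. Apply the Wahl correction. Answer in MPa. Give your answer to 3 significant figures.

Spring index C = D/d = 18.8/1.52 = 12.3684
K_W = (4C−1)/(4C−4) + 0.615/C = 48.474/45.474 + 0.0497 = 1.1157
τ₀ = 8FD/(πd³) = 8·13.7·18.8/(π·1.52³) = 2060.48/11.033 = 186.76 MPa
τ_max = K·τ₀ = 1.1157 × 186.76 = 208.37 MPa

208 MPa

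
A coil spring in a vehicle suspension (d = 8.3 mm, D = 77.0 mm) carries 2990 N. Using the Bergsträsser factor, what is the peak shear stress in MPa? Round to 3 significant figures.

1180 MPa

Spring index C = D/d = 77.0/8.3 = 9.2771
K_B = (4C+2)/(4C−3) = 39.108/34.108 = 1.1466
τ₀ = 8FD/(πd³) = 8·2990·77.0/(π·8.3³) = 1.84184e+06/1796.3 = 1025.3 MPa
τ_max = K·τ₀ = 1.1466 × 1025.3 = 1175.6 MPa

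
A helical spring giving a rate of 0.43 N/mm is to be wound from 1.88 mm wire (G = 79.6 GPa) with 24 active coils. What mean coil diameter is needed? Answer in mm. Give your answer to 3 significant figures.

D = (Gd⁴/(8N_a·k))^(1/3) = (79.6×10³·1.88⁴/(8·24·0.43))^(1/3)
  = (12044.1)^(1/3) = 22.9223 mm

22.9 mm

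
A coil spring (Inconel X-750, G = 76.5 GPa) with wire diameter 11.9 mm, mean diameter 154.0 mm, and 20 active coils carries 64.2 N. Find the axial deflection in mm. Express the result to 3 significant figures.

k = Gd⁴/(8D³N_a) = (76.5×10³)(11.9⁴)/(8·154.0³·20) = 2.6252 N/mm
δ = F/k = 64.2 / 2.6252 = 24.455 mm

24.5 mm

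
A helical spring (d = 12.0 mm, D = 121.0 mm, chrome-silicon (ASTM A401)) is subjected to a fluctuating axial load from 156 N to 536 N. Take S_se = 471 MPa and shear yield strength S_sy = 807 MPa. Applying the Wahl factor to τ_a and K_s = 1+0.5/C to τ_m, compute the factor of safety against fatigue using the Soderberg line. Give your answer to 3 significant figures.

C = D/d = 121.0/12.0 = 10.0833; K_W = (4C−1)/(4C−4)+0.615/C = 1.1436; K_s = 1+0.5/C = 1.0496
F_a = (F_max−F_min)/2 = 190 N; F_m = (F_max+F_min)/2 = 346 N
τ_a = K_W·8F_aD/(πd³) = 1.1436 × 33.879 = 38.743 MPa
τ_m = K_s·8F_mD/(πd³) = 1.0496 × 61.696 = 64.755 MPa
Soderberg: 1/n_f = τ_a/S_se + τ_m/S_sy = 38.743/471 + 64.755/807 = 0.08226 + 0.08024 = 0.1625
n_f = 1/0.1625 = 6.154

6.15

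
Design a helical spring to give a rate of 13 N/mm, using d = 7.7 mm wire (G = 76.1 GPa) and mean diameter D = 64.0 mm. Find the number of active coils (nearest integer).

10

N_a = Gd⁴/(8D³k) = (76.1×10³ × 7.7⁴)/(8 × 64.0³ × 13)
    = 2.67515e+08 / 2.7263e+07 = 9.812 → 10 coils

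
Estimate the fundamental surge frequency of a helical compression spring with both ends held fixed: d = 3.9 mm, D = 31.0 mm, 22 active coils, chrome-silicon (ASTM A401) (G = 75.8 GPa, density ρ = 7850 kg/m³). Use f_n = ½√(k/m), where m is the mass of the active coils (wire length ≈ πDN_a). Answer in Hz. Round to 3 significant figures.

k = Gd⁴/(8D³N_a) = (75.8×10³)(3.9⁴)/(8·31.0³·22) = 3.3445 N/mm = 3344.5 N/m
Wire length L = πDN_a = π·31.0·22 = 2142.6 mm
m = ρ·(πd²/4)·L = 7850 × 11.946×10⁻⁶ m² × 2.1426 m = 0.20092 kg
f_n = ½√(k/m) = 0.5·√(3344.5/0.20092) = 0.5·√(16646) = 64.509 Hz

64.5 Hz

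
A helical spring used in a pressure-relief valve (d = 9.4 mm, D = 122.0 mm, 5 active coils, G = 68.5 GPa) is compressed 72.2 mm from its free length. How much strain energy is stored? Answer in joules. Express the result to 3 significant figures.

19.2 J

k = Gd⁴/(8D³N_a) = (68.5×10³)(9.4⁴)/(8·122.0³·5) = 7.3631 N/mm
U = ½kδ² = 0.5 × 7.3631 × 72.2² = 19191 N·mm = 19.191 J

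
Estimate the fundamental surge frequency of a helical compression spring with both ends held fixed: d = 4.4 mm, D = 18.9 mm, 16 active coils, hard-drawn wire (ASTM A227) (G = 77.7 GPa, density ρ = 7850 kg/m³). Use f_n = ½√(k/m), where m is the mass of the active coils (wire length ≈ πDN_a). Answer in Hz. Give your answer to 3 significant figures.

k = Gd⁴/(8D³N_a) = (77.7×10³)(4.4⁴)/(8·18.9³·16) = 33.7 N/mm = 33700 N/m
Wire length L = πDN_a = π·18.9·16 = 950.02 mm
m = ρ·(πd²/4)·L = 7850 × 15.205×10⁻⁶ m² × 0.95002 m = 0.1134 kg
f_n = ½√(k/m) = 0.5·√(33700/0.1134) = 0.5·√(2.9719e+05) = 272.58 Hz

273 Hz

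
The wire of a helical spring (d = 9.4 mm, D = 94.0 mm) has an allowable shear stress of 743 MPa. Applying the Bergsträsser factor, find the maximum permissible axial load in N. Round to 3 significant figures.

C = D/d = 94.0/9.4 = 10.0000
K_B = (4C+2)/(4C−3) = 42.000/37.000 = 1.1351
τ_max = K·8FD/(πd³) → F_max = τ_allow·πd³/(8DK)
F_max = 743·π·9.4³/(8·94.0·1.1351) = 1.9388e+06/853.62 = 2271.2 N

2270 N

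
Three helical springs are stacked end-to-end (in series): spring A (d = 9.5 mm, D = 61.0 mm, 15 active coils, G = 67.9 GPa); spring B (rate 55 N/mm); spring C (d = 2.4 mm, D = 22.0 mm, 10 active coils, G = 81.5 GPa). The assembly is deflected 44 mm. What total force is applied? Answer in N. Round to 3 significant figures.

115 N

k_A = Gd⁴/(8D³N_a) = (67.9×10³)(9.5⁴)/(8·61.0³·15) = 20.305 N/mm
k_C = Gd⁴/(8D³N_a) = (81.5×10³)(2.4⁴)/(8·22.0³·10) = 3.1743 N/mm
Series: 1/k_eq = 1/20.305 + 1/55 + 1/3.1743 = 0.38246; k_eq = 2.6146 N/mm
F = k_eq·δ = 2.6146·44 = 115.04 N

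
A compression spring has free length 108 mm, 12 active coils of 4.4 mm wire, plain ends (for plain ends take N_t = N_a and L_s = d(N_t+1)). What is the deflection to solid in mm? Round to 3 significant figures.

50.8 mm

N_t = 12; L_s = 4.4·13 = 57.2 mm
δ_solid = L₀ − L_s = 108 − 57.2 = 50.8 mm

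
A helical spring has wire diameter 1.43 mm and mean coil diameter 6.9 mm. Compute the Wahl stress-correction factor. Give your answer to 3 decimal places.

1.324

C = D/d = 6.9/1.43 = 4.8252
K_W = (4C−1)/(4C−4) + 0.615/C = 18.301/15.301 + 0.1275 = 1.3235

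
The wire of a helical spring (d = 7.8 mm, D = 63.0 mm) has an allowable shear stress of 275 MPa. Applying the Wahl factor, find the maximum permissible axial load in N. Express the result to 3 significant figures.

688 N

C = D/d = 63.0/7.8 = 8.0769
K_W = (4C−1)/(4C−4) + 0.615/C = 31.308/28.308 + 0.0761 = 1.1821
τ_max = K·8FD/(πd³) → F_max = τ_allow·πd³/(8DK)
F_max = 275·π·7.8³/(8·63.0·1.1821) = 4.0998e+05/595.79 = 688.14 N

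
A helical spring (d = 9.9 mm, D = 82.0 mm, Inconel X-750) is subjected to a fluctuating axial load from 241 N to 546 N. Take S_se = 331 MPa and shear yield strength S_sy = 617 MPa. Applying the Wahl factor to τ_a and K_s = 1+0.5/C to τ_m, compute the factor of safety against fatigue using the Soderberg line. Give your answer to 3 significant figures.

3.81

C = D/d = 82.0/9.9 = 8.2828; K_W = (4C−1)/(4C−4)+0.615/C = 1.1772; K_s = 1+0.5/C = 1.0604
F_a = (F_max−F_min)/2 = 152.5 N; F_m = (F_max+F_min)/2 = 393.5 N
τ_a = K_W·8F_aD/(πd³) = 1.1772 × 32.818 = 38.635 MPa
τ_m = K_s·8F_mD/(πd³) = 1.0604 × 84.682 = 89.794 MPa
Soderberg: 1/n_f = τ_a/S_se + τ_m/S_sy = 38.635/331 + 89.794/617 = 0.11672 + 0.14553 = 0.26226
n_f = 1/0.26226 = 3.813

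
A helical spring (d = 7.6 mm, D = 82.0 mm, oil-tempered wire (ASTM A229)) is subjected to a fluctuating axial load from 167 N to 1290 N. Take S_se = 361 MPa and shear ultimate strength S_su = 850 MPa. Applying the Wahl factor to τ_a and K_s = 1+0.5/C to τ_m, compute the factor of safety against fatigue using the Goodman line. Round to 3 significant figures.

0.790

C = D/d = 82.0/7.6 = 10.7895; K_W = (4C−1)/(4C−4)+0.615/C = 1.1336; K_s = 1+0.5/C = 1.0463
F_a = (F_max−F_min)/2 = 561.5 N; F_m = (F_max+F_min)/2 = 728.5 N
τ_a = K_W·8F_aD/(πd³) = 1.1336 × 267.09 = 302.78 MPa
τ_m = K_s·8F_mD/(πd³) = 1.0463 × 346.53 = 362.59 MPa
Goodman: 1/n_f = τ_a/S_se + τ_m/S_su = 302.78/361 + 362.59/850 = 0.83873 + 0.42658 = 1.2653
n_f = 1/1.2653 = 0.7903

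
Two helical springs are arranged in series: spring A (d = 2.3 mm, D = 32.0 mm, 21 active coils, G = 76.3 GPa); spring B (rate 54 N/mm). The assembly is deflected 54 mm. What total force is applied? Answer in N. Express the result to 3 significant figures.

k_A = Gd⁴/(8D³N_a) = (76.3×10³)(2.3⁴)/(8·32.0³·21) = 0.38786 N/mm
Series: 1/k_eq = 1/0.38786 + 1/54 = 2.5968; k_eq = 0.3851 N/mm
F = k_eq·δ = 0.3851·54 = 20.795 N

20.8 N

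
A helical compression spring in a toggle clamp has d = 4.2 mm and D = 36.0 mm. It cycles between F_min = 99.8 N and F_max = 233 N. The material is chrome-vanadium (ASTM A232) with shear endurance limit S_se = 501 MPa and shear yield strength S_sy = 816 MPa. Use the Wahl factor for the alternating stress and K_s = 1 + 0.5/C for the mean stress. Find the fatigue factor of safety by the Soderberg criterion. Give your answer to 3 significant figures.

C = D/d = 36.0/4.2 = 8.5714; K_W = (4C−1)/(4C−4)+0.615/C = 1.1708; K_s = 1+0.5/C = 1.0583
F_a = (F_max−F_min)/2 = 66.6 N; F_m = (F_max+F_min)/2 = 166.4 N
τ_a = K_W·8F_aD/(πd³) = 1.1708 × 82.408 = 96.484 MPa
τ_m = K_s·8F_mD/(πd³) = 1.0583 × 205.9 = 217.91 MPa
Soderberg: 1/n_f = τ_a/S_se + τ_m/S_sy = 96.484/501 + 217.91/816 = 0.19258 + 0.26704 = 0.45962
n_f = 1/0.45962 = 2.176

2.18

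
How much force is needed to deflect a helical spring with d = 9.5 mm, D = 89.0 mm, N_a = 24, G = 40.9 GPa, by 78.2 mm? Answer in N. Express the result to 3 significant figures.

k = Gd⁴/(8D³N_a) = (40.9×10³)(9.5⁴)/(8·89.0³·24) = 2.4612 N/mm
F = k·δ = 2.4612 × 78.2 = 192.47 N

192 N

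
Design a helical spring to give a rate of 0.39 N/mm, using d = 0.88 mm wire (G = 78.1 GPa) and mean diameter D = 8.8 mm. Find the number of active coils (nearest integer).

N_a = Gd⁴/(8D³k) = (78.1×10³ × 0.88⁴)/(8 × 8.8³ × 0.39)
    = 46836.2 / 2126.19 = 22.03 → 22 coils

22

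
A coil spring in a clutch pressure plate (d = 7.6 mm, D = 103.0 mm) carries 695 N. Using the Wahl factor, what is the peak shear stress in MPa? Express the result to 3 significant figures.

Spring index C = D/d = 103.0/7.6 = 13.5526
K_W = (4C−1)/(4C−4) + 0.615/C = 53.211/50.211 + 0.0454 = 1.1051
τ₀ = 8FD/(πd³) = 8·695·103.0/(π·7.6³) = 572680/1379.1 = 415.26 MPa
τ_max = K·τ₀ = 1.1051 × 415.26 = 458.92 MPa

459 MPa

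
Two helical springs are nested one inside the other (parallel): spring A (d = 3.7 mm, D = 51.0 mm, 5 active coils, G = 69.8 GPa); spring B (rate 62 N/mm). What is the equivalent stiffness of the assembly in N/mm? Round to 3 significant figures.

64.5 N/mm

k_A = Gd⁴/(8D³N_a) = (69.8×10³)(3.7⁴)/(8·51.0³·5) = 2.4654 N/mm
Parallel: k_eq = 2.4654 + 62 = 64.465 N/mm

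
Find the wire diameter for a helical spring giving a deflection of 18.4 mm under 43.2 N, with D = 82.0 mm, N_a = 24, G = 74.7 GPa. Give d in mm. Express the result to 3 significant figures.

Required rate k = F/δ = 43.2/18.4 = 2.3478 N/mm
d = (8D³N_a·k / G)^(1/4) = (8·82.0³·24·2.3478 / (74.7×10³))^0.25
  = (3327.3)^0.25 = 7.5949 mm

7.59 mm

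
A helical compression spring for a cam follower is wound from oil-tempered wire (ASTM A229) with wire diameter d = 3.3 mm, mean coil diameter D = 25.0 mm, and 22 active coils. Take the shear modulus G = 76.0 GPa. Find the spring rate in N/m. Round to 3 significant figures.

3280 N/m

k = Gd⁴/(8D³N_a) = (76.0×10³ × 3.3⁴) / (8 × 25.0³ × 22)
  = 9.013e+06 / 2.75e+06 = 3.2775 N/mm = 3277.5 N/m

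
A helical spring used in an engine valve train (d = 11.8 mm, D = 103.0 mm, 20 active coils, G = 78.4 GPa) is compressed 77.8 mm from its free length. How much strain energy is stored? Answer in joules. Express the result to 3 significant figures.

k = Gd⁴/(8D³N_a) = (78.4×10³)(11.8⁴)/(8·103.0³·20) = 8.6939 N/mm
U = ½kδ² = 0.5 × 8.6939 × 77.8² = 26311 N·mm = 26.311 J

26.3 J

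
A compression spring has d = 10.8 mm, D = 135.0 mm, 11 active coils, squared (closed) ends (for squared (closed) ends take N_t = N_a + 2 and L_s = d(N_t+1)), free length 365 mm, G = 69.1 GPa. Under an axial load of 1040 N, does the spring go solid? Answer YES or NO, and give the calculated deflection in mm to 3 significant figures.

k = Gd⁴/(8D³N_a) = (69.1×10³)(10.8⁴)/(8·135.0³·11) = 4.342 N/mm
N_t = 13; L_s = 10.8·14 = 151.2 mm; δ_solid = L₀ − L_s = 365 − 151.2 = 213.8 mm
δ = F/k = 1040/4.342 = 239.52 mm
δ ≥ δ_solid → spring goes solid

YES, δ = 240 mm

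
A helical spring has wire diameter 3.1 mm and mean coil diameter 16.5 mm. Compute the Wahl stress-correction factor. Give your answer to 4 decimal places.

C = D/d = 16.5/3.1 = 5.3226
K_W = (4C−1)/(4C−4) + 0.615/C = 20.290/17.290 + 0.1155 = 1.2891

1.2891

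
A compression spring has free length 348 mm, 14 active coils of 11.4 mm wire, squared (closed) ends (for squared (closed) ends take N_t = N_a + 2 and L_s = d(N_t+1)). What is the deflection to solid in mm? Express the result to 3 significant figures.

N_t = 16; L_s = 11.4·17 = 193.8 mm
δ_solid = L₀ − L_s = 348 − 193.8 = 154.2 mm

154 mm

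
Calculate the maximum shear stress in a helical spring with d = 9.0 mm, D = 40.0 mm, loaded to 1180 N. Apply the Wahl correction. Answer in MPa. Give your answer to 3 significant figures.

224 MPa

Spring index C = D/d = 40.0/9.0 = 4.4444
K_W = (4C−1)/(4C−4) + 0.615/C = 16.778/13.778 + 0.1384 = 1.3561
τ₀ = 8FD/(πd³) = 8·1180·40.0/(π·9.0³) = 377600/2290.2 = 164.87 MPa
τ_max = K·τ₀ = 1.3561 × 164.87 = 223.59 MPa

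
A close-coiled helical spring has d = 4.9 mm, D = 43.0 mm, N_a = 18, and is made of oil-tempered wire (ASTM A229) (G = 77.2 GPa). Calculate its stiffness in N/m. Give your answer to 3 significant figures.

k = Gd⁴/(8D³N_a) = (77.2×10³ × 4.9⁴) / (8 × 43.0³ × 18)
  = 4.45043e+07 / 1.1449e+07 = 3.8872 N/mm = 3887.2 N/m

3890 N/m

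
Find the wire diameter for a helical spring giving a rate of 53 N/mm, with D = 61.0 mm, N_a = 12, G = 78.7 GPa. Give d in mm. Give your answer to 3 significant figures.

11.0 mm

d = (8D³N_a·k / G)^(1/4) = (8·61.0³·12·53 / (78.7×10³))^0.25
  = (14674)^0.25 = 11.0063 mm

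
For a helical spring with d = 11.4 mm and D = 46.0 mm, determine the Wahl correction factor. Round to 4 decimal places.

C = D/d = 46.0/11.4 = 4.0351
K_W = (4C−1)/(4C−4) + 0.615/C = 15.140/12.140 + 0.1524 = 1.3995

1.3995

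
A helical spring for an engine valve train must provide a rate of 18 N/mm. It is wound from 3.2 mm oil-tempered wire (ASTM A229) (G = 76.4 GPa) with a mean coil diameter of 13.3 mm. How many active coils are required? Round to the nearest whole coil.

24

N_a = Gd⁴/(8D³k) = (76.4×10³ × 3.2⁴)/(8 × 13.3³ × 18)
    = 8.01112e+06 / 338780 = 23.65 → 24 coils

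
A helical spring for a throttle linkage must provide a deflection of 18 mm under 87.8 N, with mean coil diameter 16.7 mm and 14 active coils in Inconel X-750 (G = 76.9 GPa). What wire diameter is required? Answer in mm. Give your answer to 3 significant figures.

2.40 mm

Required rate k = F/δ = 87.8/18 = 4.8778 N/mm
d = (8D³N_a·k / G)^(1/4) = (8·16.7³·14·4.8778 / (76.9×10³))^0.25
  = (33.087)^0.25 = 2.3984 mm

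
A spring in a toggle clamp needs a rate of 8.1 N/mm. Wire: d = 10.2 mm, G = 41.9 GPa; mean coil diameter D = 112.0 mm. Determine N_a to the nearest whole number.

5

N_a = Gd⁴/(8D³k) = (41.9×10³ × 10.2⁴)/(8 × 112.0³ × 8.1)
    = 4.53539e+08 / 9.10393e+07 = 4.982 → 5 coils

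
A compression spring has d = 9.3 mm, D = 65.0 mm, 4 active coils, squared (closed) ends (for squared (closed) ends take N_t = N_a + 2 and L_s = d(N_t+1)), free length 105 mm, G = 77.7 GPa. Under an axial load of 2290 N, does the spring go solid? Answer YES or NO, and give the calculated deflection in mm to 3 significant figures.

k = Gd⁴/(8D³N_a) = (77.7×10³)(9.3⁴)/(8·65.0³·4) = 66.14 N/mm
N_t = 6; L_s = 9.3·7 = 65.1 mm; δ_solid = L₀ − L_s = 105 − 65.1 = 39.9 mm
δ = F/k = 2290/66.14 = 34.624 mm
δ < δ_solid → spring does not go solid

NO, δ = 34.6 mm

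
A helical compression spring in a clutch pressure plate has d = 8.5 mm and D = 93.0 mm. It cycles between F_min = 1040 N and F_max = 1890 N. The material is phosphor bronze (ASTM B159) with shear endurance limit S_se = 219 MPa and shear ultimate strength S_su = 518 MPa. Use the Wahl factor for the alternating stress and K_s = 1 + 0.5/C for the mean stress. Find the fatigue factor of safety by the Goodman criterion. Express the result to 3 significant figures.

0.503

C = D/d = 93.0/8.5 = 10.9412; K_W = (4C−1)/(4C−4)+0.615/C = 1.1317; K_s = 1+0.5/C = 1.0457
F_a = (F_max−F_min)/2 = 425 N; F_m = (F_max+F_min)/2 = 1465 N
τ_a = K_W·8F_aD/(πd³) = 1.1317 × 163.89 = 185.47 MPa
τ_m = K_s·8F_mD/(πd³) = 1.0457 × 564.94 = 590.76 MPa
Goodman: 1/n_f = τ_a/S_se + τ_m/S_su = 185.47/219 + 590.76/518 = 0.84689 + 1.14046 = 1.9873
n_f = 1/1.9873 = 0.5032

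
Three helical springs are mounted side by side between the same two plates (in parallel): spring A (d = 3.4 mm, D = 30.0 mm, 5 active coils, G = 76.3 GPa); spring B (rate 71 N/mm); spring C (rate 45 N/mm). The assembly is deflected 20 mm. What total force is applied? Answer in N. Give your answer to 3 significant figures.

2510 N

k_A = Gd⁴/(8D³N_a) = (76.3×10³)(3.4⁴)/(8·30.0³·5) = 9.441 N/mm
Parallel: k_eq = 9.441 + 71 + 45 = 125.44 N/mm
F = k_eq·δ = 125.44·20 = 2508.8 N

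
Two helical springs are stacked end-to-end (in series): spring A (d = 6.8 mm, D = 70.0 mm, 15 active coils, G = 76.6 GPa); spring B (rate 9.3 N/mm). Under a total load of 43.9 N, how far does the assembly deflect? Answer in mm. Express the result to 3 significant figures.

15.8 mm

k_A = Gd⁴/(8D³N_a) = (76.6×10³)(6.8⁴)/(8·70.0³·15) = 3.9791 N/mm
Series: 1/k_eq = 1/3.9791 + 1/9.3 = 0.35884; k_eq = 2.7868 N/mm
δ = F/k_eq = 43.9/2.7868 = 15.753 mm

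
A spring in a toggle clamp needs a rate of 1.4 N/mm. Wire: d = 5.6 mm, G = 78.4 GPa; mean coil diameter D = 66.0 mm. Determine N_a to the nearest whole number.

24

N_a = Gd⁴/(8D³k) = (78.4×10³ × 5.6⁴)/(8 × 66.0³ × 1.4)
    = 7.71024e+07 / 3.21996e+06 = 23.95 → 24 coils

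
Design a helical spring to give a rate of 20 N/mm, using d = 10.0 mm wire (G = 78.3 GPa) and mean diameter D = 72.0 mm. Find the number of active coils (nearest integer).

N_a = Gd⁴/(8D³k) = (78.3×10³ × 10.0⁴)/(8 × 72.0³ × 20)
    = 7.83e+08 / 5.97197e+07 = 13.11 → 13 coils

13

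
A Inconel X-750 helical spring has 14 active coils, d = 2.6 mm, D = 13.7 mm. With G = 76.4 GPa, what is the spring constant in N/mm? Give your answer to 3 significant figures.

12.1 N/mm

k = Gd⁴/(8D³N_a) = (76.4×10³ × 2.6⁴) / (8 × 13.7³ × 14)
  = 3.4913e+06 / 287992 = 12.123 N/mm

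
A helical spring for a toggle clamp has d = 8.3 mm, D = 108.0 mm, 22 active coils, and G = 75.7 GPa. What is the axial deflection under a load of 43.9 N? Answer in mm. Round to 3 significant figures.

k = Gd⁴/(8D³N_a) = (75.7×10³)(8.3⁴)/(8·108.0³·22) = 1.6204 N/mm
δ = F/k = 43.9 / 1.6204 = 27.092 mm

27.1 mm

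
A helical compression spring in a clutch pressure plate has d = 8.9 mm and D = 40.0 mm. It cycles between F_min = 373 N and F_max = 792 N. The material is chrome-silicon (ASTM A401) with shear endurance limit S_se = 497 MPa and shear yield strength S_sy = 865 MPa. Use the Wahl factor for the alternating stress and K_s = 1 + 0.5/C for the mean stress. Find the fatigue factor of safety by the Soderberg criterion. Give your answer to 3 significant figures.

C = D/d = 40.0/8.9 = 4.4944; K_W = (4C−1)/(4C−4)+0.615/C = 1.3515; K_s = 1+0.5/C = 1.1113
F_a = (F_max−F_min)/2 = 209.5 N; F_m = (F_max+F_min)/2 = 582.5 N
τ_a = K_W·8F_aD/(πd³) = 1.3515 × 30.27 = 40.909 MPa
τ_m = K_s·8F_mD/(πd³) = 1.1113 × 84.164 = 93.527 MPa
Soderberg: 1/n_f = τ_a/S_se + τ_m/S_sy = 40.909/497 + 93.527/865 = 0.08231 + 0.10812 = 0.19044
n_f = 1/0.19044 = 5.251

5.25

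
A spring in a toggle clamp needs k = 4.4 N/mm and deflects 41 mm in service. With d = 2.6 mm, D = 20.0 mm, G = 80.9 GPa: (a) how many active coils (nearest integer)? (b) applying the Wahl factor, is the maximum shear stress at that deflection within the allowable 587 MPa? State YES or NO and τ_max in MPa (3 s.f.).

N_a = Gd⁴/(8D³k) = (80.9×10³)(2.6⁴)/(8·20.0³·4.4) = 13.13 → N_a = 13
Actual rate k = Gd⁴/(8D³·13) = 4.4434 N/mm
Working load F = kδ = 4.4434·41 = 182.18 N
C = 20.0/2.6 = 7.6923; K_W = (4C−1)/(4C−4)+0.615/C = 1.1920
τ_max = K_W·8FD/(πd³) = 1.1920·527.9 = 629.27 MPa
τ_max > 587 MPa → exceeds allowable

(a) 13 coils; (b) NO, τ_max = 629 MPa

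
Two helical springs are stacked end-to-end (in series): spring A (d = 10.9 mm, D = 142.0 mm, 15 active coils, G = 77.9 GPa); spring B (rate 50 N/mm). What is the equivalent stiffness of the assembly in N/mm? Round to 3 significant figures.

k_A = Gd⁴/(8D³N_a) = (77.9×10³)(10.9⁴)/(8·142.0³·15) = 3.2003 N/mm
Series: 1/k_eq = 1/3.2003 + 1/50 = 0.33247; k_eq = 3.0078 N/mm

3.01 N/mm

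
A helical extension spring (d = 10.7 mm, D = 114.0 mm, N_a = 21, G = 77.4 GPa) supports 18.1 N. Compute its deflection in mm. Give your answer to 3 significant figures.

4.44 mm

k = Gd⁴/(8D³N_a) = (77.4×10³)(10.7⁴)/(8·114.0³·21) = 4.0762 N/mm
δ = F/k = 18.1 / 4.0762 = 4.4404 mm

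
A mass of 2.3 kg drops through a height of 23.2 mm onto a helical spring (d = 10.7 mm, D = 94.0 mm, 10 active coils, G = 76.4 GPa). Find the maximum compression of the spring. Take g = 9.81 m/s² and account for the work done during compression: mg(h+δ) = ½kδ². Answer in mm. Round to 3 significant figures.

k = Gd⁴/(8D³N_a) = (76.4×10³)(10.7⁴)/(8·94.0³·10) = 15.071 N/mm
W = mg = 2.3 × 9.81 = 22.563 N
½kδ² − Wδ − Wh = 0 → δ = (W + √(W² + 2kWh))/k
δ = (22.563 + √(509.09 + 15778.6))/15.071 = (22.563 + 127.62)/15.071 = 9.965 mm

9.96 mm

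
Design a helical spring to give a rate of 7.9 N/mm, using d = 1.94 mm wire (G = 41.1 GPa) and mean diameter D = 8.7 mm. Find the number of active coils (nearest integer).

14

N_a = Gd⁴/(8D³k) = (41.1×10³ × 1.94⁴)/(8 × 8.7³ × 7.9)
    = 582169 / 41617.4 = 13.99 → 14 coils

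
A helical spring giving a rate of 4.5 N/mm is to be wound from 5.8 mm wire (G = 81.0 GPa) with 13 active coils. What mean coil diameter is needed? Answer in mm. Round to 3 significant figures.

D = (Gd⁴/(8N_a·k))^(1/3) = (81.0×10³·5.8⁴/(8·13·4.5))^(1/3)
  = (195862)^(1/3) = 58.0743 mm

58.1 mm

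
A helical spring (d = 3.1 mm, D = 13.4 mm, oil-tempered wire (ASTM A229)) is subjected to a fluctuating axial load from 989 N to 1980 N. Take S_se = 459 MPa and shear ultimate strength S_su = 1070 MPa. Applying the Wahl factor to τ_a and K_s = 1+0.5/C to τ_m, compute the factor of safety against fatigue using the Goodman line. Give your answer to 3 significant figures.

C = D/d = 13.4/3.1 = 4.3226; K_W = (4C−1)/(4C−4)+0.615/C = 1.3680; K_s = 1+0.5/C = 1.1157
F_a = (F_max−F_min)/2 = 495.5 N; F_m = (F_max+F_min)/2 = 1484.5 N
τ_a = K_W·8F_aD/(πd³) = 1.3680 × 567.55 = 776.41 MPa
τ_m = K_s·8F_mD/(πd³) = 1.1157 × 1700.4 = 1897 MPa
Goodman: 1/n_f = τ_a/S_se + τ_m/S_su = 776.41/459 + 1897/1070 = 1.69152 + 1.77293 = 3.4645
n_f = 1/3.4645 = 0.2886

0.289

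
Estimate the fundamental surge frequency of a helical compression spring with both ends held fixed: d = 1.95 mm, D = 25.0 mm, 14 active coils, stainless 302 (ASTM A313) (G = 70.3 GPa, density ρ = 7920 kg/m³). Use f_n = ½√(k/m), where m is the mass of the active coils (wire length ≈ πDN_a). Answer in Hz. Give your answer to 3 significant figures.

74.7 Hz

k = Gd⁴/(8D³N_a) = (70.3×10³)(1.95⁴)/(8·25.0³·14) = 0.58084 N/mm = 580.84 N/m
Wire length L = πDN_a = π·25.0·14 = 1099.6 mm
m = ρ·(πd²/4)·L = 7920 × 2.9865×10⁻⁶ m² × 1.0996 m = 0.026008 kg
f_n = ½√(k/m) = 0.5·√(580.84/0.026008) = 0.5·√(22333) = 74.722 Hz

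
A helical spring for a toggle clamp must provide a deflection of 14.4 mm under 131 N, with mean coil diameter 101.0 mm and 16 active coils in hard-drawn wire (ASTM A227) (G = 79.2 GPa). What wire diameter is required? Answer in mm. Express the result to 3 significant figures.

Required rate k = F/δ = 131/14.4 = 9.0972 N/mm
d = (8D³N_a·k / G)^(1/4) = (8·101.0³·16·9.0972 / (79.2×10³))^0.25
  = (15148)^0.25 = 11.0940 mm

11.1 mm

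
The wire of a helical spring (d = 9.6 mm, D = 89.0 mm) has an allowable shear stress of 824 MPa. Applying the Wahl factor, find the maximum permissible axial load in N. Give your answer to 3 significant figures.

2780 N

C = D/d = 89.0/9.6 = 9.2708
K_W = (4C−1)/(4C−4) + 0.615/C = 36.083/33.083 + 0.0663 = 1.1570
τ_max = K·8FD/(πd³) → F_max = τ_allow·πd³/(8DK)
F_max = 824·π·9.6³/(8·89.0·1.1570) = 2.2903e+06/823.8 = 2780.2 N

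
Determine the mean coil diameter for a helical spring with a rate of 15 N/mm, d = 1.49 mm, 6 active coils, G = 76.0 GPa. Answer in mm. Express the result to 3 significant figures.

D = (Gd⁴/(8N_a·k))^(1/3) = (76.0×10³·1.49⁴/(8·6·15))^(1/3)
  = (520.267)^(1/3) = 8.0428 mm

8.04 mm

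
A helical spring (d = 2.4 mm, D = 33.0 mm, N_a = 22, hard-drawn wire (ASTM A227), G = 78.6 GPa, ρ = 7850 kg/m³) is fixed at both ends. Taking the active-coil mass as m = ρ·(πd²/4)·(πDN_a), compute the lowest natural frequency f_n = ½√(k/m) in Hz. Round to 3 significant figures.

35.7 Hz

k = Gd⁴/(8D³N_a) = (78.6×10³)(2.4⁴)/(8·33.0³·22) = 0.4123 N/mm = 412.3 N/m
Wire length L = πDN_a = π·33.0·22 = 2280.8 mm
m = ρ·(πd²/4)·L = 7850 × 4.5239×10⁻⁶ m² × 2.2808 m = 0.080997 kg
f_n = ½√(k/m) = 0.5·√(412.3/0.080997) = 0.5·√(5090.3) = 35.673 Hz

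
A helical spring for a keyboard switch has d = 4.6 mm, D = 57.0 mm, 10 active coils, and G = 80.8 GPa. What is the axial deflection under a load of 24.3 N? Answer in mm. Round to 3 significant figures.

9.95 mm

k = Gd⁴/(8D³N_a) = (80.8×10³)(4.6⁴)/(8·57.0³·10) = 2.4419 N/mm
δ = F/k = 24.3 / 2.4419 = 9.9513 mm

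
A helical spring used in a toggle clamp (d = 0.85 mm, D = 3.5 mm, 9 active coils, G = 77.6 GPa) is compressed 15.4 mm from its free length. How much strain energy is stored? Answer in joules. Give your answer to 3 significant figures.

k = Gd⁴/(8D³N_a) = (77.6×10³)(0.85⁴)/(8·3.5³·9) = 13.122 N/mm
U = ½kδ² = 0.5 × 13.122 × 15.4² = 1556 N·mm = 1.556 J

1.56 J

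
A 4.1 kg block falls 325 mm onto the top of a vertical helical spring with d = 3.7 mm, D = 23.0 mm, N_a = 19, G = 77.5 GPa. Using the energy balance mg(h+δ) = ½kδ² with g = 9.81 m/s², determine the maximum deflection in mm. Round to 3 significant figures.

63.0 mm

k = Gd⁴/(8D³N_a) = (77.5×10³)(3.7⁴)/(8·23.0³·19) = 7.8538 N/mm
W = mg = 4.1 × 9.81 = 40.221 N
½kδ² − Wδ − Wh = 0 → δ = (W + √(W² + 2kWh))/k
δ = (40.221 + √(1617.7 + 205328))/7.8538 = (40.221 + 454.91)/7.8538 = 63.044 mm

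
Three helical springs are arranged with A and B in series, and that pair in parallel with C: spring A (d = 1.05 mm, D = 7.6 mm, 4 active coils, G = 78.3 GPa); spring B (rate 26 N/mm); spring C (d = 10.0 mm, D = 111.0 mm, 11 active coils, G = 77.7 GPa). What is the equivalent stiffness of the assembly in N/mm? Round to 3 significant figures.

k_A = Gd⁴/(8D³N_a) = (78.3×10³)(1.05⁴)/(8·7.6³·4) = 6.7753 N/mm
k_C = Gd⁴/(8D³N_a) = (77.7×10³)(10.0⁴)/(8·111.0³·11) = 6.4561 N/mm
Springs A,B series: k_AB = 1/(1/6.7753+1/26) = 5.3747 N/mm; parallel with C: k_eq = 5.3747+6.4561 = 11.831 N/mm

11.8 N/mm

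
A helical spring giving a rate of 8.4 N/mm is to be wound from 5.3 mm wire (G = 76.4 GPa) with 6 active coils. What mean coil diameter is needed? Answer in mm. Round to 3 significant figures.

53.1 mm

D = (Gd⁴/(8N_a·k))^(1/3) = (76.4×10³·5.3⁴/(8·6·8.4))^(1/3)
  = (149512)^(1/3) = 53.0753 mm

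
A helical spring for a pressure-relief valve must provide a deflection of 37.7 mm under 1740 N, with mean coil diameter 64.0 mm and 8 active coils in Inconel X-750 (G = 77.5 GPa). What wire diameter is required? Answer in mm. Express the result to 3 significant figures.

Required rate k = F/δ = 1740/37.7 = 46.154 N/mm
d = (8D³N_a·k / G)^(1/4) = (8·64.0³·8·46.154 / (77.5×10³))^0.25
  = (9991.4)^0.25 = 9.9978 mm

10.0 mm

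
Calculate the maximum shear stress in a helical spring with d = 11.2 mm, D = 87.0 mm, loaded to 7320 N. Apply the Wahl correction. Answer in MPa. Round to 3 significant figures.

1370 MPa

Spring index C = D/d = 87.0/11.2 = 7.7679
K_W = (4C−1)/(4C−4) + 0.615/C = 30.071/27.071 + 0.0792 = 1.1900
τ₀ = 8FD/(πd³) = 8·7320·87.0/(π·11.2³) = 5.09472e+06/4413.7 = 1154.3 MPa
τ_max = K·τ₀ = 1.1900 × 1154.3 = 1373.6 MPa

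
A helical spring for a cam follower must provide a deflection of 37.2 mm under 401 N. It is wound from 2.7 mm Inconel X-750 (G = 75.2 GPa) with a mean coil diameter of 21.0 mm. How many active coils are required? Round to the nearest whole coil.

Required rate k = F/δ = 401/37.2 = 10.78 N/mm
N_a = Gd⁴/(8D³k) = (75.2×10³ × 2.7⁴)/(8 × 21.0³ × 10.78)
    = 3.99644e+06 / 798637 = 5.004 → 5 coils

5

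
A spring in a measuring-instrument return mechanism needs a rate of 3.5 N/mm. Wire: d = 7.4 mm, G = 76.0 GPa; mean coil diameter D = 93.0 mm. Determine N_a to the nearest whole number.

N_a = Gd⁴/(8D³k) = (76.0×10³ × 7.4⁴)/(8 × 93.0³ × 3.5)
    = 2.27898e+08 / 2.2522e+07 = 10.12 → 10 coils

10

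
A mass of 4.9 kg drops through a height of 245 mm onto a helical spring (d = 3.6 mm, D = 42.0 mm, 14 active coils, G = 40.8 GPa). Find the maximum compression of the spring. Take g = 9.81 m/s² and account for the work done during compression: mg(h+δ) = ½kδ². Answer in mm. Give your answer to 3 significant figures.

k = Gd⁴/(8D³N_a) = (40.8×10³)(3.6⁴)/(8·42.0³·14) = 0.82586 N/mm
W = mg = 4.9 × 9.81 = 48.069 N
½kδ² − Wδ − Wh = 0 → δ = (W + √(W² + 2kWh))/k
δ = (48.069 + √(2310.6 + 19452.1))/0.82586 = (48.069 + 147.52)/0.82586 = 236.83 mm

237 mm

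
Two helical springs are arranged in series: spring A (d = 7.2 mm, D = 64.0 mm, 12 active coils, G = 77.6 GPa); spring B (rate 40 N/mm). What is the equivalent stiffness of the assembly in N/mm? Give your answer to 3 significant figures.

6.86 N/mm

k_A = Gd⁴/(8D³N_a) = (77.6×10³)(7.2⁴)/(8·64.0³·12) = 8.2867 N/mm
Series: 1/k_eq = 1/8.2867 + 1/40 = 0.14568; k_eq = 6.8646 N/mm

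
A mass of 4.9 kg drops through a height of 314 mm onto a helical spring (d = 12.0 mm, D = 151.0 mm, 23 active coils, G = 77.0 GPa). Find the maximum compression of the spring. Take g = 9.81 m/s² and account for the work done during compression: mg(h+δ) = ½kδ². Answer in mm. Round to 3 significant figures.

130 mm

k = Gd⁴/(8D³N_a) = (77.0×10³)(12.0⁴)/(8·151.0³·23) = 2.5204 N/mm
W = mg = 4.9 × 9.81 = 48.069 N
½kδ² − Wδ − Wh = 0 → δ = (W + √(W² + 2kWh))/k
δ = (48.069 + √(2310.6 + 76083.7))/2.5204 = (48.069 + 279.99)/2.5204 = 130.16 mm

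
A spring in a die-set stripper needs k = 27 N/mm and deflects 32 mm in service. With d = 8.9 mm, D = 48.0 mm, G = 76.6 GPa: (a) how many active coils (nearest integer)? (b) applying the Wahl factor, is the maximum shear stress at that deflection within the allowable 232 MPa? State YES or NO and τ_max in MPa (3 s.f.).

(a) 20 coils; (b) YES, τ_max = 194 MPa

N_a = Gd⁴/(8D³k) = (76.6×10³)(8.9⁴)/(8·48.0³·27) = 20.12 → N_a = 20
Actual rate k = Gd⁴/(8D³·20) = 27.161 N/mm
Working load F = kδ = 27.161·32 = 869.15 N
C = 48.0/8.9 = 5.3933; K_W = (4C−1)/(4C−4)+0.615/C = 1.2847
τ_max = K_W·8FD/(πd³) = 1.2847·150.7 = 193.61 MPa
τ_max ≤ 232 MPa → acceptable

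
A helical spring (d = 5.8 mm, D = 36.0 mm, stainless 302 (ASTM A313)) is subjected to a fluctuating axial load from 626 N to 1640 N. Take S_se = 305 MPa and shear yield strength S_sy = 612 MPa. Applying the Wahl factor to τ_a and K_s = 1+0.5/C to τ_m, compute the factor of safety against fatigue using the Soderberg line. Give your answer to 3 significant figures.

C = D/d = 36.0/5.8 = 6.2069; K_W = (4C−1)/(4C−4)+0.615/C = 1.2431; K_s = 1+0.5/C = 1.0806
F_a = (F_max−F_min)/2 = 507 N; F_m = (F_max+F_min)/2 = 1133 N
τ_a = K_W·8F_aD/(πd³) = 1.2431 × 238.21 = 296.13 MPa
τ_m = K_s·8F_mD/(πd³) = 1.0806 × 532.34 = 575.22 MPa
Soderberg: 1/n_f = τ_a/S_se + τ_m/S_sy = 296.13/305 + 575.22/612 = 0.97091 + 0.93991 = 1.9108
n_f = 1/1.9108 = 0.5233

0.523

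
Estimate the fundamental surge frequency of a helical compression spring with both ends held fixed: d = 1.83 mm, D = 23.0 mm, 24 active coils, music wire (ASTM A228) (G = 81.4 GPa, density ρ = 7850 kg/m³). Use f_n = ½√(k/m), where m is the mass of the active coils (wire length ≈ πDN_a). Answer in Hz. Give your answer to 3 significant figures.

k = Gd⁴/(8D³N_a) = (81.4×10³)(1.83⁴)/(8·23.0³·24) = 0.39079 N/mm = 390.79 N/m
Wire length L = πDN_a = π·23.0·24 = 1734.2 mm
m = ρ·(πd²/4)·L = 7850 × 2.6302×10⁻⁶ m² × 1.7342 m = 0.035806 kg
f_n = ½√(k/m) = 0.5·√(390.79/0.035806) = 0.5·√(10914) = 52.236 Hz

52.2 Hz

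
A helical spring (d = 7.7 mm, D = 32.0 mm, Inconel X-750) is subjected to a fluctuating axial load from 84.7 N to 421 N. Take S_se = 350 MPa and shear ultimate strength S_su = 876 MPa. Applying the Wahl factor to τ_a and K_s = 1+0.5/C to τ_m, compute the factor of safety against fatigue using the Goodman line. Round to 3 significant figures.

5.66

C = D/d = 32.0/7.7 = 4.1558; K_W = (4C−1)/(4C−4)+0.615/C = 1.3856; K_s = 1+0.5/C = 1.1203
F_a = (F_max−F_min)/2 = 168.15 N; F_m = (F_max+F_min)/2 = 252.85 N
τ_a = K_W·8F_aD/(πd³) = 1.3856 × 30.013 = 41.588 MPa
τ_m = K_s·8F_mD/(πd³) = 1.1203 × 45.132 = 50.562 MPa
Goodman: 1/n_f = τ_a/S_se + τ_m/S_su = 41.588/350 + 50.562/876 = 0.11882 + 0.05772 = 0.17654
n_f = 1/0.17654 = 5.664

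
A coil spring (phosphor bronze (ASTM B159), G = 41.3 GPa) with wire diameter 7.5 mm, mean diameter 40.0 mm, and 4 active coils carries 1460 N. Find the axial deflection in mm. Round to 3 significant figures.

22.9 mm

k = Gd⁴/(8D³N_a) = (41.3×10³)(7.5⁴)/(8·40.0³·4) = 63.807 N/mm
δ = F/k = 1460 / 63.807 = 22.882 mm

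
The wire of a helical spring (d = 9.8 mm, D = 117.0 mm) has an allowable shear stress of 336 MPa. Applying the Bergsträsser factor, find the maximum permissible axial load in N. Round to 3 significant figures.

C = D/d = 117.0/9.8 = 11.9388
K_B = (4C+2)/(4C−3) = 49.755/44.755 = 1.1117
τ_max = K·8FD/(πd³) → F_max = τ_allow·πd³/(8DK)
F_max = 336·π·9.8³/(8·117.0·1.1117) = 9.935e+05/1040.6 = 954.76 N

955 N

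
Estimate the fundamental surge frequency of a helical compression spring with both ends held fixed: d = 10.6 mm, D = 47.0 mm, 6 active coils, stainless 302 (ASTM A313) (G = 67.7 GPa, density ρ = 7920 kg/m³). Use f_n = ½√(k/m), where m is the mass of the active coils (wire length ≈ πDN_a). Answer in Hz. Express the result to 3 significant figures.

263 Hz

k = Gd⁴/(8D³N_a) = (67.7×10³)(10.6⁴)/(8·47.0³·6) = 171.51 N/mm = 1.7151e+05 N/m
Wire length L = πDN_a = π·47.0·6 = 885.93 mm
m = ρ·(πd²/4)·L = 7920 × 88.247×10⁻⁶ m² × 0.88593 m = 0.61919 kg
f_n = ½√(k/m) = 0.5·√(1.7151e+05/0.61919) = 0.5·√(2.7698e+05) = 263.15 Hz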